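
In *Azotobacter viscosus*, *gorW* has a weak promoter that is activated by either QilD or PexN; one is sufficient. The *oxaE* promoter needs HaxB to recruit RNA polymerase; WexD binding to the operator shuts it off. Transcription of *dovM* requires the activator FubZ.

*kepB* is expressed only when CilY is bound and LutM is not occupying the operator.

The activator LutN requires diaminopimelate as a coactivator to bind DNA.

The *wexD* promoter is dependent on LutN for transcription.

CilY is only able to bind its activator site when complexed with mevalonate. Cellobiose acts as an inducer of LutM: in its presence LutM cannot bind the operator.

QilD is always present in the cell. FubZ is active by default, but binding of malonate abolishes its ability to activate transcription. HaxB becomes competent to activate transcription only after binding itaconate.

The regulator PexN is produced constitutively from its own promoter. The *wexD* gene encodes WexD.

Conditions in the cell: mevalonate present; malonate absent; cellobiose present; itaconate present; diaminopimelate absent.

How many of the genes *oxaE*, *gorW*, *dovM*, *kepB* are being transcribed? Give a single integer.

Itaconate is present, so HaxB is active.
Diaminopimelate is absent, so LutN is inactive.
Required activator LutN is absent, so *wexD* is not transcribed.
So WexD is not produced.
No repressor is bound and HaxB is active, so *oxaE* is transcribed.
→ *oxaE* is ON.
QilD is produced constitutively and is active.
PexN is produced constitutively and is active.
Activator QilD is present, so *gorW* is transcribed.
→ *gorW* is ON.
Malonate is absent, so FubZ is active.
No repressor is bound and FubZ is active, so *dovM* is transcribed.
→ *dovM* is ON.
Mevalonate is present, so CilY is active.
Cellobiose is present, so LutM is inactive.
No repressor is bound and CilY is active, so *kepB* is transcribed.
→ *kepB* is ON.
4 of the 4 genes are transcribed.

4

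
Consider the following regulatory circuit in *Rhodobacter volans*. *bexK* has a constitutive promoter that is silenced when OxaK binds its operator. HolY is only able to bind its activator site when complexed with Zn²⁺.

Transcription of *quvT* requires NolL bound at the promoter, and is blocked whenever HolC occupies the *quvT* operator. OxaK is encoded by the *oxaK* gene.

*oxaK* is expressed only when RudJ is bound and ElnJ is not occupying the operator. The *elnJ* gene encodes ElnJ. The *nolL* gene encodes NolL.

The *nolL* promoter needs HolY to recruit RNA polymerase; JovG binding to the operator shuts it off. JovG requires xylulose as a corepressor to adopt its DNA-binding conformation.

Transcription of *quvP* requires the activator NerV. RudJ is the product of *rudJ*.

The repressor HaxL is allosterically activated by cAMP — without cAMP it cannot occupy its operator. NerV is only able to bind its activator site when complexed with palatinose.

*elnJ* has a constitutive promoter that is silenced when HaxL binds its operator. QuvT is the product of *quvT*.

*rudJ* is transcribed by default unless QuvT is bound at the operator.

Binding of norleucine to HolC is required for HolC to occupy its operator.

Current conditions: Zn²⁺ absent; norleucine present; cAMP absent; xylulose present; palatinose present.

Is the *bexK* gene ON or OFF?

ON

Xylulose is present, so JovG is active.
Zn²⁺ is absent, so HolY is inactive.
With repressor JovG bound, *nolL* is not transcribed.
So NolL is not produced.
Norleucine is present, so HolC is active.
With repressor HolC bound, *quvT* is not transcribed.
So QuvT is not produced.
With no repressor bound, *rudJ* is transcribed.
So RudJ is produced and active.
cAMP is absent, so HaxL is inactive.
With no repressor bound, *elnJ* is transcribed.
So ElnJ is produced and active.
With repressor ElnJ bound, *oxaK* is not transcribed.
So OxaK is not produced.
With no repressor bound, *bexK* is transcribed.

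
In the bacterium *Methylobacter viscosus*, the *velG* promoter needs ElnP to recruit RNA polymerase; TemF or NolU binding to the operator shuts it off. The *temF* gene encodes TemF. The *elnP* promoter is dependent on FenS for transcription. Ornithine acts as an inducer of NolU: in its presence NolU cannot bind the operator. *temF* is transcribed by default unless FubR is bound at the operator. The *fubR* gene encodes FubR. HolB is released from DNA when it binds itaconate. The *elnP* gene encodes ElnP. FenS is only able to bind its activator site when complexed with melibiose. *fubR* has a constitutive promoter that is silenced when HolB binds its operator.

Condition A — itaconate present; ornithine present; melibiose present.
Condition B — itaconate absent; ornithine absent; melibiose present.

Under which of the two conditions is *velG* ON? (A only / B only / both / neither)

A only

Condition A:
Itaconate is present, so HolB is inactive.
With no repressor bound, *fubR* is transcribed.
So FubR is produced and active.
With repressor FubR bound, *temF* is not transcribed.
So TemF is not produced.
Ornithine is present, so NolU is inactive.
Melibiose is present, so FenS is active.
No repressor is bound and FenS is active, so *elnP* is transcribed.
So ElnP is produced and active.
No repressor is bound and ElnP is active, so *velG* is transcribed.
→ *velG* is ON in A.
Condition B:
Itaconate is absent, so HolB is active.
With repressor HolB bound, *fubR* is not transcribed.
So FubR is not produced.
With no repressor bound, *temF* is transcribed.
So TemF is produced and active.
Ornithine is absent, so NolU is active.
Melibiose is present, so FenS is active.
No repressor is bound and FenS is active, so *elnP* is transcribed.
So ElnP is produced and active.
With repressor TemF bound, *velG* is not transcribed.
→ *velG* is OFF in B.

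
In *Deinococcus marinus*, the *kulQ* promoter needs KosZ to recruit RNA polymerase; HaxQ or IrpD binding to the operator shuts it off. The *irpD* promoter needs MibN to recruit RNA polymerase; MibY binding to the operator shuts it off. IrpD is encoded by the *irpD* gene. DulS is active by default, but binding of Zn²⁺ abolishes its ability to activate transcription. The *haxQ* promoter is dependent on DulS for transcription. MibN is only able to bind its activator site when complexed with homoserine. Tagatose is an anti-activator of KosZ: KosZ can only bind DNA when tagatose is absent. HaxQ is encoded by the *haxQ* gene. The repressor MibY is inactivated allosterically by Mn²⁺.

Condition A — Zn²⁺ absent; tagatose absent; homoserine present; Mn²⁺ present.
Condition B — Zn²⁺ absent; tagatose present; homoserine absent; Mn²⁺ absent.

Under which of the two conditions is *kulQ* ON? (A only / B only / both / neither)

neither

Condition A:
Zn²⁺ is absent, so DulS is active.
No repressor is bound and DulS is active, so *haxQ* is transcribed.
So HaxQ is produced and active.
Tagatose is absent, so KosZ is active.
Homoserine is present, so MibN is active.
Mn²⁺ is present, so MibY is inactive.
No repressor is bound and MibN is active, so *irpD* is transcribed.
So IrpD is produced and active.
With repressor HaxQ bound, *kulQ* is not transcribed.
→ *kulQ* is OFF in A.
Condition B:
Zn²⁺ is absent, so DulS is active.
No repressor is bound and DulS is active, so *haxQ* is transcribed.
So HaxQ is produced and active.
Tagatose is present, so KosZ is inactive.
Homoserine is absent, so MibN is inactive.
Mn²⁺ is absent, so MibY is active.
With repressor MibY bound, *irpD* is not transcribed.
So IrpD is not produced.
With repressor HaxQ bound, *kulQ* is not transcribed.
→ *kulQ* is OFF in B.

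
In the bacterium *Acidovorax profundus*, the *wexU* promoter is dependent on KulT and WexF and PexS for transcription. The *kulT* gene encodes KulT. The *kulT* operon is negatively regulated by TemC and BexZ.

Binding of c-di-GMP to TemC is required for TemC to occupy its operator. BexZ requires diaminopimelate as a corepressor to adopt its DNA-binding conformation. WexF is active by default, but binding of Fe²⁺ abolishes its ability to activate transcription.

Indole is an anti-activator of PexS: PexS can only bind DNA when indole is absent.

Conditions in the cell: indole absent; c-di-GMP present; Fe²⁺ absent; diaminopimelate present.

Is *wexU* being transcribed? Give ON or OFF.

OFF

c-di-GMP is present, so TemC is active.
Diaminopimelate is present, so BexZ is active.
With repressor TemC bound, *kulT* is not transcribed.
So KulT is not produced.
Fe²⁺ is absent, so WexF is active.
Indole is absent, so PexS is active.
Required activator KulT is absent, so *wexU* is not transcribed.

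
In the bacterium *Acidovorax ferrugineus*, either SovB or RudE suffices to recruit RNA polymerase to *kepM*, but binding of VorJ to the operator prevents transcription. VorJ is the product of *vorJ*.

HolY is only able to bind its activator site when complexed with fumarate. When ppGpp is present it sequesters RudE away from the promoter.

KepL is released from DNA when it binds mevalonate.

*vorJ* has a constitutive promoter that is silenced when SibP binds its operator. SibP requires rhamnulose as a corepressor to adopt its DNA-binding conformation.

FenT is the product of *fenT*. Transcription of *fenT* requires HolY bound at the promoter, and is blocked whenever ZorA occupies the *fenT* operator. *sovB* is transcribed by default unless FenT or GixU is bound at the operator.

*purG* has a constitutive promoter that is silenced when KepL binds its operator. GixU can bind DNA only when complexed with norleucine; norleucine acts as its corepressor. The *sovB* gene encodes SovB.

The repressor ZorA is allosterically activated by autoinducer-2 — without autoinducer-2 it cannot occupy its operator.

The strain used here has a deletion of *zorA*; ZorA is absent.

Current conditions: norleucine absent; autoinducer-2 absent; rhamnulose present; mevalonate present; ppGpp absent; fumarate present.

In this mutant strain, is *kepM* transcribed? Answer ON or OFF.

Rhamnulose is present, so SibP is active.
With repressor SibP bound, *vorJ* is not transcribed.
So VorJ is not produced.
Fumarate is present, so HolY is active.
ZorA is non-functional in this strain, so it has no effect.
No repressor is bound and HolY is active, so *fenT* is transcribed.
So FenT is produced and active.
Norleucine is absent, so GixU is inactive.
With repressor FenT bound, *sovB* is not transcribed.
So SovB is not produced.
ppGpp is absent, so RudE is active.
Activator RudE is present, so *kepM* is transcribed.

ON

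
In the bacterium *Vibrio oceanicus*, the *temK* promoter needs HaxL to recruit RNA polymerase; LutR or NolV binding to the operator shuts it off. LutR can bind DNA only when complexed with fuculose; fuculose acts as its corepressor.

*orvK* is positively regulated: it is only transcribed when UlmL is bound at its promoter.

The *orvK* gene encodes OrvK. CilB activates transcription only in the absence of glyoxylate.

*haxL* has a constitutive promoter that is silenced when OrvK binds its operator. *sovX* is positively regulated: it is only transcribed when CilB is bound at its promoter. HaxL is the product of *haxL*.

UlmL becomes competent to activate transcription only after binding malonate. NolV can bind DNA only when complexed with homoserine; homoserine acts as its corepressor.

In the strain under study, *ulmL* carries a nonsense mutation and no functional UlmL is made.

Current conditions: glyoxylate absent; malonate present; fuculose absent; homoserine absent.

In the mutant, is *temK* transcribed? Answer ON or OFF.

Fuculose is absent, so LutR is inactive.
Homoserine is absent, so NolV is inactive.
UlmL is non-functional in this strain, so it has no effect.
Required activator UlmL is absent, so *orvK* is not transcribed.
So OrvK is not produced.
With no repressor bound, *haxL* is transcribed.
So HaxL is produced and active.
No repressor is bound and HaxL is active, so *temK* is transcribed.

ON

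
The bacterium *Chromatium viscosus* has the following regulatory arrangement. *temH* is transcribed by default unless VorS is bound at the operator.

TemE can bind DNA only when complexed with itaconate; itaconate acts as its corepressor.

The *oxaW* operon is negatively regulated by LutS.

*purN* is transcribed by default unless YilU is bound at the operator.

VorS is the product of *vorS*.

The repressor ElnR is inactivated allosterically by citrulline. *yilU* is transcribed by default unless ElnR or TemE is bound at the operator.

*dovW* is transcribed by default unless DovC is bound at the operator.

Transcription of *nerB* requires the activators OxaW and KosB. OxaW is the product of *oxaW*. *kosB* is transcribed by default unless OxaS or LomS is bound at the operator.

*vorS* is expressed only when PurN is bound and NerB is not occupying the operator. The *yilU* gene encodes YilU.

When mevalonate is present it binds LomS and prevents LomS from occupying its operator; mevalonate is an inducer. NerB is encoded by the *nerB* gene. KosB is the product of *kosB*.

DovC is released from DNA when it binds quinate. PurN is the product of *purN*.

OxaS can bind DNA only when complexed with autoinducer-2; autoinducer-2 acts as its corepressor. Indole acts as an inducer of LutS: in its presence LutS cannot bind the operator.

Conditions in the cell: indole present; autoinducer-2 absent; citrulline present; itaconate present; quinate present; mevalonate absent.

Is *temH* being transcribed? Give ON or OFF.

OFF

Citrulline is present, so ElnR is inactive.
Itaconate is present, so TemE is active.
With repressor TemE bound, *yilU* is not transcribed.
So YilU is not produced.
With no repressor bound, *purN* is transcribed.
So PurN is produced and active.
Indole is present, so LutS is inactive.
With no repressor bound, *oxaW* is transcribed.
So OxaW is produced and active.
Autoinducer-2 is absent, so OxaS is inactive.
Mevalonate is absent, so LomS is active.
With repressor LomS bound, *kosB* is not transcribed.
So KosB is not produced.
Required activator KosB is absent, so *nerB* is not transcribed.
So NerB is not produced.
No repressor is bound and PurN is active, so *vorS* is transcribed.
So VorS is produced and active.
With repressor VorS bound, *temH* is not transcribed.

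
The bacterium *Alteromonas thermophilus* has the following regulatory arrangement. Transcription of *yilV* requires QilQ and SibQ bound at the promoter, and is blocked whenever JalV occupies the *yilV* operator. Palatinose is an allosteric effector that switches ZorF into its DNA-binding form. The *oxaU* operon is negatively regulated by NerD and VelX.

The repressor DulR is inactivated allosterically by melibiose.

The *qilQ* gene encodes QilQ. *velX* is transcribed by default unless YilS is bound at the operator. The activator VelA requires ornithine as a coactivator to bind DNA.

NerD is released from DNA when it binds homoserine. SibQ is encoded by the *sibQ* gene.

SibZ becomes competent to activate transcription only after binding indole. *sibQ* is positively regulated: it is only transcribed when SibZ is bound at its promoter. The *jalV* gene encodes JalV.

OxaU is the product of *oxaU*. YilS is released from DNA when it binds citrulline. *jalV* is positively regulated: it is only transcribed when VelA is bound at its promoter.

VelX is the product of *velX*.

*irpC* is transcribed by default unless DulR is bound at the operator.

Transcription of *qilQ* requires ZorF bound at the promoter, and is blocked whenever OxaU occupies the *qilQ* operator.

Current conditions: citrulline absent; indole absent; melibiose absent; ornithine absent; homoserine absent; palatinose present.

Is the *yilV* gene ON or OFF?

OFF

Palatinose is present, so ZorF is active.
Homoserine is absent, so NerD is active.
Citrulline is absent, so YilS is active.
With repressor YilS bound, *velX* is not transcribed.
So VelX is not produced.
With repressor NerD bound, *oxaU* is not transcribed.
So OxaU is not produced.
No repressor is bound and ZorF is active, so *qilQ* is transcribed.
So QilQ is produced and active.
Ornithine is absent, so VelA is inactive.
Required activator VelA is absent, so *jalV* is not transcribed.
So JalV is not produced.
Indole is absent, so SibZ is inactive.
Required activator SibZ is absent, so *sibQ* is not transcribed.
So SibQ is not produced.
Required activator SibQ is absent, so *yilV* is not transcribed.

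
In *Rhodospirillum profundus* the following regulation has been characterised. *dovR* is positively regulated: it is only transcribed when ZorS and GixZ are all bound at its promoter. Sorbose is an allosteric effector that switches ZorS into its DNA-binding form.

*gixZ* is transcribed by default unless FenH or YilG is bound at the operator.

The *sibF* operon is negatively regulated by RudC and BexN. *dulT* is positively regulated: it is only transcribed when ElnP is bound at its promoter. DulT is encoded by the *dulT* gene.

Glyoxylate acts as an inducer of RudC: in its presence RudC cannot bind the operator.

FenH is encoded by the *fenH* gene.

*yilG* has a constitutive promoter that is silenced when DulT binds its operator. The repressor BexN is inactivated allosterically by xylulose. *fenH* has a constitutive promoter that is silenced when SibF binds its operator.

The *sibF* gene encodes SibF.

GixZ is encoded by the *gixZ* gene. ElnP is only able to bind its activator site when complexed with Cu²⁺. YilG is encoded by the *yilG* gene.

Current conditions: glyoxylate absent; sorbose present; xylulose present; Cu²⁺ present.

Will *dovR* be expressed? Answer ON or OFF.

OFF

Sorbose is present, so ZorS is active.
Glyoxylate is absent, so RudC is active.
Xylulose is present, so BexN is inactive.
With repressor RudC bound, *sibF* is not transcribed.
So SibF is not produced.
With no repressor bound, *fenH* is transcribed.
So FenH is produced and active.
Cu²⁺ is present, so ElnP is active.
No repressor is bound and ElnP is active, so *dulT* is transcribed.
So DulT is produced and active.
With repressor DulT bound, *yilG* is not transcribed.
So YilG is not produced.
With repressor FenH bound, *gixZ* is not transcribed.
So GixZ is not produced.
Required activator GixZ is absent, so *dovR* is not transcribed.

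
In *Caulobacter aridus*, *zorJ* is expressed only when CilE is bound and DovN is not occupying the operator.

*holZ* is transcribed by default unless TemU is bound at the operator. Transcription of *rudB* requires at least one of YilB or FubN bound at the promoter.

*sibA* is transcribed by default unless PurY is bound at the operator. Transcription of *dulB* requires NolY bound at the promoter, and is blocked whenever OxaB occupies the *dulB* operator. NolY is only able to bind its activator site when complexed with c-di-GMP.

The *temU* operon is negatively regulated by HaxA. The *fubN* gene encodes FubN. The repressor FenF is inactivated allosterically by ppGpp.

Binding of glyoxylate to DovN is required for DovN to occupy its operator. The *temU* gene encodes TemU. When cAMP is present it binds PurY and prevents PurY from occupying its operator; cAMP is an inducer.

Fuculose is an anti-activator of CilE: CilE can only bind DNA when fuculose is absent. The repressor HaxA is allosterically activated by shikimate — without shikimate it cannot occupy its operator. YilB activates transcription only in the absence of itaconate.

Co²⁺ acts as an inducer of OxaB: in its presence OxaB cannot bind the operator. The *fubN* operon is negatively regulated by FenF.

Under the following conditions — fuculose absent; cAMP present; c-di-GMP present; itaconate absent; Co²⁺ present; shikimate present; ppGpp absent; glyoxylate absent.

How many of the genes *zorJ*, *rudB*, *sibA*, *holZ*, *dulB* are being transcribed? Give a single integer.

Glyoxylate is absent, so DovN is inactive.
Fuculose is absent, so CilE is active.
No repressor is bound and CilE is active, so *zorJ* is transcribed.
→ *zorJ* is ON.
Itaconate is absent, so YilB is active.
ppGpp is absent, so FenF is active.
With repressor FenF bound, *fubN* is not transcribed.
So FubN is not produced.
Activator YilB is present, so *rudB* is transcribed.
→ *rudB* is ON.
cAMP is present, so PurY is inactive.
With no repressor bound, *sibA* is transcribed.
→ *sibA* is ON.
Shikimate is present, so HaxA is active.
With repressor HaxA bound, *temU* is not transcribed.
So TemU is not produced.
With no repressor bound, *holZ* is transcribed.
→ *holZ* is ON.
Co²⁺ is present, so OxaB is inactive.
c-di-GMP is present, so NolY is active.
No repressor is bound and NolY is active, so *dulB* is transcribed.
→ *dulB* is ON.
5 of the 5 genes are transcribed.

5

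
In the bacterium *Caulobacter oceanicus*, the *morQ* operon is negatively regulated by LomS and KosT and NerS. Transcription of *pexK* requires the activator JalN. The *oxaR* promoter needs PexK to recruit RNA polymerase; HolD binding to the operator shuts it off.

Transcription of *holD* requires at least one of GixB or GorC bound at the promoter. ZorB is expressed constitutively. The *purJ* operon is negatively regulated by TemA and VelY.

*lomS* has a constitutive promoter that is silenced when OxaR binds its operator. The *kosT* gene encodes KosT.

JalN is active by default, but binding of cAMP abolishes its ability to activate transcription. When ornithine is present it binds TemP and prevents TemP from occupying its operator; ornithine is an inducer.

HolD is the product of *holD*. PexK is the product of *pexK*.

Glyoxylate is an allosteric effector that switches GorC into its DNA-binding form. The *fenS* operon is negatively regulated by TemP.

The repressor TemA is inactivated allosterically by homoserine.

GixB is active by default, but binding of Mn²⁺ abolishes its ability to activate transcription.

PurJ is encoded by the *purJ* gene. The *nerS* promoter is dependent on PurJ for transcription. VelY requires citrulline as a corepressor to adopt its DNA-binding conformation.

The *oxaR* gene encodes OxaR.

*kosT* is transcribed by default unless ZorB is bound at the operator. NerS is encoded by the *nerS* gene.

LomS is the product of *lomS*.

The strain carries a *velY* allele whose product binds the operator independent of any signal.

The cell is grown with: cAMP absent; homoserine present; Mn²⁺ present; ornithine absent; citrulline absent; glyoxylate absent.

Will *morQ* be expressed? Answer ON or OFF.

ON

cAMP is absent, so JalN is active.
No repressor is bound and JalN is active, so *pexK* is transcribed.
So PexK is produced and active.
Mn²⁺ is present, so GixB is inactive.
Glyoxylate is absent, so GorC is inactive.
No activator is available at the *holD* promoter, so *holD* is not transcribed.
So HolD is not produced.
No repressor is bound and PexK is active, so *oxaR* is transcribed.
So OxaR is produced and active.
With repressor OxaR bound, *lomS* is not transcribed.
So LomS is not produced.
ZorB is produced constitutively and is active.
With repressor ZorB bound, *kosT* is not transcribed.
So KosT is not produced.
Homoserine is present, so TemA is inactive.
VelY is constitutively active in this strain.
With repressor VelY bound, *purJ* is not transcribed.
So PurJ is not produced.
Required activator PurJ is absent, so *nerS* is not transcribed.
So NerS is not produced.
With no repressor bound, *morQ* is transcribed.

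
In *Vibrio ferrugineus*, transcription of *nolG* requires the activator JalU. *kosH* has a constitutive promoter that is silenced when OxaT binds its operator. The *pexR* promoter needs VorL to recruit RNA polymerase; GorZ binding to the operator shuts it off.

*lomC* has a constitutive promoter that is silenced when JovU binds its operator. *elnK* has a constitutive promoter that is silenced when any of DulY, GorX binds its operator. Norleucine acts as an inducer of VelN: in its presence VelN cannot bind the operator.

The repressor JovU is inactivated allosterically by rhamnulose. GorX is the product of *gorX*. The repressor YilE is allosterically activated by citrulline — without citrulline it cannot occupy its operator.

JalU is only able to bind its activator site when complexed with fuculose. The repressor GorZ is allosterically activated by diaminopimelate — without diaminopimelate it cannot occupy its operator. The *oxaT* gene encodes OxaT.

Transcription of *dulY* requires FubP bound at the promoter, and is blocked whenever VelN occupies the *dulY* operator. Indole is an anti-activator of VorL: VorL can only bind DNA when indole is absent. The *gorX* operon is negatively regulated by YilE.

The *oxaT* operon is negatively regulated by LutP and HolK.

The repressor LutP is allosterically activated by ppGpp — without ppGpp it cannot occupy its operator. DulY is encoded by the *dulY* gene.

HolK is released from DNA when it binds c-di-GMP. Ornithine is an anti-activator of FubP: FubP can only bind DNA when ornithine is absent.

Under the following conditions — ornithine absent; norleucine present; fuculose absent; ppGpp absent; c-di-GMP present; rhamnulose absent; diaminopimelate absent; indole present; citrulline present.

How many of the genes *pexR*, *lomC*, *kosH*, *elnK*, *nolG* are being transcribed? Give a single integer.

Diaminopimelate is absent, so GorZ is inactive.
Indole is present, so VorL is inactive.
Required activator VorL is absent, so *pexR* is not transcribed.
→ *pexR* is OFF.
Rhamnulose is absent, so JovU is active.
With repressor JovU bound, *lomC* is not transcribed.
→ *lomC* is OFF.
ppGpp is absent, so LutP is inactive.
c-di-GMP is present, so HolK is inactive.
With no repressor bound, *oxaT* is transcribed.
So OxaT is produced and active.
With repressor OxaT bound, *kosH* is not transcribed.
→ *kosH* is OFF.
Norleucine is present, so VelN is inactive.
Ornithine is absent, so FubP is active.
No repressor is bound and FubP is active, so *dulY* is transcribed.
So DulY is produced and active.
Citrulline is present, so YilE is active.
With repressor YilE bound, *gorX* is not transcribed.
So GorX is not produced.
With repressor DulY bound, *elnK* is not transcribed.
→ *elnK* is OFF.
Fuculose is absent, so JalU is inactive.
Required activator JalU is absent, so *nolG* is not transcribed.
→ *nolG* is OFF.
0 of the 5 genes are transcribed.

0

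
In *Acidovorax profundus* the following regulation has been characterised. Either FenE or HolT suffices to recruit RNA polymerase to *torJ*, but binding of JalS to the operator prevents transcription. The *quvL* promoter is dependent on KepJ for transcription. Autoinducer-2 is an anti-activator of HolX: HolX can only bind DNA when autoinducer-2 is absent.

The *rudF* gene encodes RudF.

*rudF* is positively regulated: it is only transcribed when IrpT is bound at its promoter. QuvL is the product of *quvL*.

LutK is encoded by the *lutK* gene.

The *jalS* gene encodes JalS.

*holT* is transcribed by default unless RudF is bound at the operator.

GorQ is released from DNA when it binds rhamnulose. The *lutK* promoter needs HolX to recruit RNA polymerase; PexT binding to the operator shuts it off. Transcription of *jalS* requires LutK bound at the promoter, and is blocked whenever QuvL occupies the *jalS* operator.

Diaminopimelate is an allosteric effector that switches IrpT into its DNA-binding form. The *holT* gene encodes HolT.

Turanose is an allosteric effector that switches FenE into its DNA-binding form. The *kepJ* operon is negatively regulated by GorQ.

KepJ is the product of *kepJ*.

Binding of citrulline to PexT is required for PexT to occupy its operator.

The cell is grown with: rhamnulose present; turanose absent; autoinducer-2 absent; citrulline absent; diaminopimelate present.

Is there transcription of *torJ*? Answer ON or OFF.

OFF

Citrulline is absent, so PexT is inactive.
Autoinducer-2 is absent, so HolX is active.
No repressor is bound and HolX is active, so *lutK* is transcribed.
So LutK is produced and active.
Rhamnulose is present, so GorQ is inactive.
With no repressor bound, *kepJ* is transcribed.
So KepJ is produced and active.
No repressor is bound and KepJ is active, so *quvL* is transcribed.
So QuvL is produced and active.
With repressor QuvL bound, *jalS* is not transcribed.
So JalS is not produced.
Turanose is absent, so FenE is inactive.
Diaminopimelate is present, so IrpT is active.
No repressor is bound and IrpT is active, so *rudF* is transcribed.
So RudF is produced and active.
With repressor RudF bound, *holT* is not transcribed.
So HolT is not produced.
No activator is available at the *torJ* promoter, so *torJ* is not transcribed.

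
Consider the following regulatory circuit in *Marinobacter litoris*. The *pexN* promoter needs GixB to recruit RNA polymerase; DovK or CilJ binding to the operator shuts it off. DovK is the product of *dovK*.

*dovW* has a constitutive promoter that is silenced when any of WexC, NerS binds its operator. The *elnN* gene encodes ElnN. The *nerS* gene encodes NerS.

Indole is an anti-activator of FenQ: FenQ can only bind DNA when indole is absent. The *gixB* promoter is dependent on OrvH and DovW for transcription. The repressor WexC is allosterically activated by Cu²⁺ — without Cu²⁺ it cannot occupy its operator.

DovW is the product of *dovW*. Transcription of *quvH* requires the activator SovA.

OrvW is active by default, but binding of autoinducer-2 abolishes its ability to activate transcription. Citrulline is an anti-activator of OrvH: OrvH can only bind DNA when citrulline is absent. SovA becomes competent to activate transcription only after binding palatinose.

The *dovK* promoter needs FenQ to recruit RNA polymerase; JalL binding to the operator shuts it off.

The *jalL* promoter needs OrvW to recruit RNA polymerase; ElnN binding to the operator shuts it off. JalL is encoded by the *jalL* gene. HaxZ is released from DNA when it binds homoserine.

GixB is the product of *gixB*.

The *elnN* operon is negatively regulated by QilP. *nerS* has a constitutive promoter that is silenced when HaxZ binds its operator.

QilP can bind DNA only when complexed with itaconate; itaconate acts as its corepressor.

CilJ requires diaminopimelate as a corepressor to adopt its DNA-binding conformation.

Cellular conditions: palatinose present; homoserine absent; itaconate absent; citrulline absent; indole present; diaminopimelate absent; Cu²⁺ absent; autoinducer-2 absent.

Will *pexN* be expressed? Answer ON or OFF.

ON

Itaconate is absent, so QilP is inactive.
With no repressor bound, *elnN* is transcribed.
So ElnN is produced and active.
Autoinducer-2 is absent, so OrvW is active.
With repressor ElnN bound, *jalL* is not transcribed.
So JalL is not produced.
Indole is present, so FenQ is inactive.
Required activator FenQ is absent, so *dovK* is not transcribed.
So DovK is not produced.
Diaminopimelate is absent, so CilJ is inactive.
Citrulline is absent, so OrvH is active.
Cu²⁺ is absent, so WexC is inactive.
Homoserine is absent, so HaxZ is active.
With repressor HaxZ bound, *nerS* is not transcribed.
So NerS is not produced.
With no repressor bound, *dovW* is transcribed.
So DovW is produced and active.
No repressor is bound and OrvH and DovW are active, so *gixB* is transcribed.
So GixB is produced and active.
No repressor is bound and GixB is active, so *pexN* is transcribed.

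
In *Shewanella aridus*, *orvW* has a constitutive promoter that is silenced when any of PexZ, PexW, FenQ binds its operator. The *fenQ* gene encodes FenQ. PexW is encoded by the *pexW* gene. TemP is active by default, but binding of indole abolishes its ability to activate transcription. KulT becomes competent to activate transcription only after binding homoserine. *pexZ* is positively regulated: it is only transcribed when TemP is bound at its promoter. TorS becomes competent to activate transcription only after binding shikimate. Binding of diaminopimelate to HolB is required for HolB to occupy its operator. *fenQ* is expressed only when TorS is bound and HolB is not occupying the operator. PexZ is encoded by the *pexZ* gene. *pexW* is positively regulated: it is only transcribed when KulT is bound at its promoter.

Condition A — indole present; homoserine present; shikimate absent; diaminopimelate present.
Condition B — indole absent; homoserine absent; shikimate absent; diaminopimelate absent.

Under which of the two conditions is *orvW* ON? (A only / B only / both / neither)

neither

Condition A:
Indole is present, so TemP is inactive.
Required activator TemP is absent, so *pexZ* is not transcribed.
So PexZ is not produced.
Homoserine is present, so KulT is active.
No repressor is bound and KulT is active, so *pexW* is transcribed.
So PexW is produced and active.
Shikimate is absent, so TorS is inactive.
Diaminopimelate is present, so HolB is active.
With repressor HolB bound, *fenQ* is not transcribed.
So FenQ is not produced.
With repressor PexW bound, *orvW* is not transcribed.
→ *orvW* is OFF in A.
Condition B:
Indole is absent, so TemP is active.
No repressor is bound and TemP is active, so *pexZ* is transcribed.
So PexZ is produced and active.
Homoserine is absent, so KulT is inactive.
Required activator KulT is absent, so *pexW* is not transcribed.
So PexW is not produced.
Shikimate is absent, so TorS is inactive.
Diaminopimelate is absent, so HolB is inactive.
Required activator TorS is absent, so *fenQ* is not transcribed.
So FenQ is not produced.
With repressor PexZ bound, *orvW* is not transcribed.
→ *orvW* is OFF in B.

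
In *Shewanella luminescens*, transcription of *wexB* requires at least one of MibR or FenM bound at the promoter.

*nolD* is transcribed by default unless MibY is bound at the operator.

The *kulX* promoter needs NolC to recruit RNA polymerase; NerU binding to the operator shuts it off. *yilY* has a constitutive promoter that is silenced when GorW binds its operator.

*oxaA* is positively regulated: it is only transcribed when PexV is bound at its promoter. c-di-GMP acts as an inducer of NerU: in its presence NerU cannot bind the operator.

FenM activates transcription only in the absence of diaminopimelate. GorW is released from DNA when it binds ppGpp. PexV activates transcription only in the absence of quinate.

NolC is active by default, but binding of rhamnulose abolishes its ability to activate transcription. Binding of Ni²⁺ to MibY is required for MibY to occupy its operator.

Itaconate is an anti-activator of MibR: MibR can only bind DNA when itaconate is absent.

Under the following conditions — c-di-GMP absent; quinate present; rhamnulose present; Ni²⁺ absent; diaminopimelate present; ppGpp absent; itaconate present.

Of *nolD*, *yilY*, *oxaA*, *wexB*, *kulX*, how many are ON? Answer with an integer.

Ni²⁺ is absent, so MibY is inactive.
With no repressor bound, *nolD* is transcribed.
→ *nolD* is ON.
ppGpp is absent, so GorW is active.
With repressor GorW bound, *yilY* is not transcribed.
→ *yilY* is OFF.
Quinate is present, so PexV is inactive.
Required activator PexV is absent, so *oxaA* is not transcribed.
→ *oxaA* is OFF.
Itaconate is present, so MibR is inactive.
Diaminopimelate is present, so FenM is inactive.
No activator is available at the *wexB* promoter, so *wexB* is not transcribed.
→ *wexB* is OFF.
c-di-GMP is absent, so NerU is active.
Rhamnulose is present, so NolC is inactive.
With repressor NerU bound, *kulX* is not transcribed.
→ *kulX* is OFF.
1 of the 5 genes is transcribed.

1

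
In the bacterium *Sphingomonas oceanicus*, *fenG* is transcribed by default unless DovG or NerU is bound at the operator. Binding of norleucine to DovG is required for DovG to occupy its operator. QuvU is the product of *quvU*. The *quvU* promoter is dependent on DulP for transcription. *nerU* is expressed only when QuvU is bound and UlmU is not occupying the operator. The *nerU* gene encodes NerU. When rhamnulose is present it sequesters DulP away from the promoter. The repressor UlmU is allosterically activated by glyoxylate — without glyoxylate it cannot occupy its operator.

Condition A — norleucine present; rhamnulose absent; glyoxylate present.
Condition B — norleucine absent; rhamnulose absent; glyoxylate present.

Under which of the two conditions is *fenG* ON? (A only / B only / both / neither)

Condition A:
Norleucine is present, so DovG is active.
Rhamnulose is absent, so DulP is active.
No repressor is bound and DulP is active, so *quvU* is transcribed.
So QuvU is produced and active.
Glyoxylate is present, so UlmU is active.
With repressor UlmU bound, *nerU* is not transcribed.
So NerU is not produced.
With repressor DovG bound, *fenG* is not transcribed.
→ *fenG* is OFF in A.
Condition B:
Norleucine is absent, so DovG is inactive.
Rhamnulose is absent, so DulP is active.
No repressor is bound and DulP is active, so *quvU* is transcribed.
So QuvU is produced and active.
Glyoxylate is present, so UlmU is active.
With repressor UlmU bound, *nerU* is not transcribed.
So NerU is not produced.
With no repressor bound, *fenG* is transcribed.
→ *fenG* is ON in B.

B only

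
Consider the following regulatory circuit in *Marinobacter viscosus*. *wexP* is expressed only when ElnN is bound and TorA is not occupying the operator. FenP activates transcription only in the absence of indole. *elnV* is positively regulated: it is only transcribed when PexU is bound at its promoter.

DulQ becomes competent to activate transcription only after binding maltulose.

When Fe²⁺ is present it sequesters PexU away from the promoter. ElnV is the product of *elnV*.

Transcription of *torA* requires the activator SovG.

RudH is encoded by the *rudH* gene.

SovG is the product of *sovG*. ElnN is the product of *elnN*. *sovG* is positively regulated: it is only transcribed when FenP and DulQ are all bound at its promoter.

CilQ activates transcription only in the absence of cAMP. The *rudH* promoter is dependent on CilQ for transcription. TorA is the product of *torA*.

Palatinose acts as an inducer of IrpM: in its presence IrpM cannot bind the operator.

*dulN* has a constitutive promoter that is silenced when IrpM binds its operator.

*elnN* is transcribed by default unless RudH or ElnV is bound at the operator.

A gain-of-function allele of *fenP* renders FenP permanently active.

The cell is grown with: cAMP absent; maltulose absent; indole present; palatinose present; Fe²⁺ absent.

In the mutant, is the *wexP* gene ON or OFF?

cAMP is absent, so CilQ is active.
No repressor is bound and CilQ is active, so *rudH* is transcribed.
So RudH is produced and active.
Fe²⁺ is absent, so PexU is active.
No repressor is bound and PexU is active, so *elnV* is transcribed.
So ElnV is produced and active.
With repressor RudH bound, *elnN* is not transcribed.
So ElnN is not produced.
FenP is constitutively active in this strain.
Maltulose is absent, so DulQ is inactive.
Required activator DulQ is absent, so *sovG* is not transcribed.
So SovG is not produced.
Required activator SovG is absent, so *torA* is not transcribed.
So TorA is not produced.
Required activator ElnN is absent, so *wexP* is not transcribed.

OFF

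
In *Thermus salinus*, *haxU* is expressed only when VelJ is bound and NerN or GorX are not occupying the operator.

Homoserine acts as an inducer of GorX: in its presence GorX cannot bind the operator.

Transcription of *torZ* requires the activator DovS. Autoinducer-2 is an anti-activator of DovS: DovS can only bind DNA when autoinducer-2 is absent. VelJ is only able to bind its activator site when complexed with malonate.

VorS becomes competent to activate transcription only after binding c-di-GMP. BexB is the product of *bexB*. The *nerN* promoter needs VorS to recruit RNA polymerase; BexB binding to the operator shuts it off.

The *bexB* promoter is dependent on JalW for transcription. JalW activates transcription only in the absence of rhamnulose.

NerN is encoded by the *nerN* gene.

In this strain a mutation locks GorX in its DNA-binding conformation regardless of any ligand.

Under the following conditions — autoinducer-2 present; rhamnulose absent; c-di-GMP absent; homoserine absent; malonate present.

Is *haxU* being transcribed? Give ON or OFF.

OFF

c-di-GMP is absent, so VorS is inactive.
Rhamnulose is absent, so JalW is active.
No repressor is bound and JalW is active, so *bexB* is transcribed.
So BexB is produced and active.
With repressor BexB bound, *nerN* is not transcribed.
So NerN is not produced.
GorX is constitutively active in this strain.
Malonate is present, so VelJ is active.
With repressor GorX bound, *haxU* is not transcribed.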